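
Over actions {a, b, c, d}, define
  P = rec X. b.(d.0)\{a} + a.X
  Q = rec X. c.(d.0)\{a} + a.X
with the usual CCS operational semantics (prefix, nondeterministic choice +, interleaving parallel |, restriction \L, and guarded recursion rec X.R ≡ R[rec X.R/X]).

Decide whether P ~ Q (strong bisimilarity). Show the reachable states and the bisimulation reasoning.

NO

P's transition system — 3 states:
  u0 = rec X. b.(d.0)\{a} + a.X → -a-> u0, -b-> u1
  u1 = (d.0)\{a} → -d-> u2
  u2 = 0\{a} → (no moves)
Q's transition system — 3 states:
  v0 = rec X. c.(d.0)\{a} + a.X → -a-> v0, -c-> v1
  v1 = (d.0)\{a} → -d-> v2
  v2 = 0\{a} → (no moves)
Coarsest stable partition (strong bisimilarity classes):
  B0 = {u0}
  B1 = {u1, v1}
  B2 = {u2, v2}
  B3 = {v0}
u0 ∈ B0, v0 ∈ B3 → different blocks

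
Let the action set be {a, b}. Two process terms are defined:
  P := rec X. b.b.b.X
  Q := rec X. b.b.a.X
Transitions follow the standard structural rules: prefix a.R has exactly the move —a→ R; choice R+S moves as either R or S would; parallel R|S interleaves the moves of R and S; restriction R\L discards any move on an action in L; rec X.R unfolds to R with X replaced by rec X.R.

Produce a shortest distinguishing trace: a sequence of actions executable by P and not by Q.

bbb

P's transition system — 3 states:
  p0 = rec X. b.b.b.X ⊢ --b--▸ p1
  p1 = b.b.(rec X. b.b.b.X) ⊢ --b--▸ p2
  p2 = b.(rec X. b.b.b.X) ⊢ --b--▸ p0
Q's transition system — 3 states:
  q0 = rec X. b.b.a.X ⊢ --b--▸ q1
  q1 = b.a.(rec X. b.b.a.X) ⊢ --b--▸ q2
  q2 = a.(rec X. b.b.a.X) ⊢ --a--▸ q0
Run σ = ⟨bbb⟩ on P: start {p0}
  after b @ step 1: {p1}
  after b @ step 2: {p2}
  after b @ step 3: {p0}
  — P admits the full trace.
Run σ = ⟨bbb⟩ on Q: start {q0}
  after b @ step 1: {q1}
  after b @ step 2: {q2}
  after b @ step 3: ∅ (Q stuck)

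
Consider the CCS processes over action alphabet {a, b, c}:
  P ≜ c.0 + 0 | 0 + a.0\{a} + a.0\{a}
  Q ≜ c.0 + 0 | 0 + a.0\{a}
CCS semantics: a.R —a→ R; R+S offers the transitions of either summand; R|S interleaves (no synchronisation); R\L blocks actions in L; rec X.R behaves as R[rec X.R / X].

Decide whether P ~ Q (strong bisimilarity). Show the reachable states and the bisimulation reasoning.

P ~ Q

P's transition system — 3 states:
  m0 = c.0 + 0 | 0 + a.0\{a} + a.0\{a} | ··a··> m1, ··c··> m2
  m1 = 0\{a} | stopped
  m2 = 0 | stopped
Q's transition system — 3 states:
  n0 = c.0 + 0 | 0 + a.0\{a} | ··a··> n1, ··c··> n2
  n1 = 0\{a} | stopped
  n2 = 0 | stopped
Bisimilarity quotient blocks:
  B0 = {m0, n0}
  B1 = {m1, m2, n1, n2}
m0 ∈ B0, n0 ∈ B0 → same block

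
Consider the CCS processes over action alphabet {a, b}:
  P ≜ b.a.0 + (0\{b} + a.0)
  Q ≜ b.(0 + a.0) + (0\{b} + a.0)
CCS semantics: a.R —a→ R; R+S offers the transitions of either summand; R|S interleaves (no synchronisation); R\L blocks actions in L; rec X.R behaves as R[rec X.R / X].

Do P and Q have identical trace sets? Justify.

traces(P) = traces(Q)

P's transition system — 3 states:
  s0 = b.a.0 + (0\{b} + a.0) | --a--▸ s1, --b--▸ s2
  s1 = 0 | ·
  s2 = a.0 | --a--▸ s1
Q's transition system — 3 states:
  t0 = b.(0 + a.0) + (0\{b} + a.0) | --a--▸ t1, --b--▸ t2
  t1 = 0 | ·
  t2 = 0 + a.0 | --a--▸ t1
Bisimilarity quotient blocks:
  B0 = {s0, t0}
  B1 = {s1, t1}
  B2 = {s2, t2}
s0 ∈ B0, t0 ∈ B0 → same block
Bisimilar ⇒ trace-equivalent.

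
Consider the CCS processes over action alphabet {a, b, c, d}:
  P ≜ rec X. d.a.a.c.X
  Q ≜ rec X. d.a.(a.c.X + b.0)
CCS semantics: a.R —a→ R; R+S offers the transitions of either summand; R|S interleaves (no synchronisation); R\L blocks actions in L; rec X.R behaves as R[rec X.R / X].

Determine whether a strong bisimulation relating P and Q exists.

NO

LTS(P): 4 reachable states
  u0 = rec X. d.a.a.c.X | -d-> u1
  u1 = a.a.c.(rec X. d.a.a.c.X) | -a-> u2
  u2 = a.c.(rec X. d.a.a.c.X) | -a-> u3
  u3 = c.(rec X. d.a.a.c.X) | -c-> u0
LTS(Q): 5 reachable states
  v0 = rec X. d.a.(a.c.X + b.0) | -d-> v1
  v1 = a.(a.c.(rec X. d.a.(a.c.X + b.0)) + b.0) | -a-> v2
  v2 = a.c.(rec X. d.a.(a.c.X + b.0)) + b.0 | -a-> v3, -b-> v4
  v3 = c.(rec X. d.a.(a.c.X + b.0)) | -c-> v0
  v4 = 0 | ∅
Coarsest stable partition (strong bisimilarity classes):
  B0 = {u0}
  B1 = {u1}
  B2 = {u2}
  B3 = {u3}
  B4 = {v0}
  B5 = {v1}
  B6 = {v2}
  B7 = {v3}
  B8 = {v4}
u0 ∈ B0, v0 ∈ B4 → different blocks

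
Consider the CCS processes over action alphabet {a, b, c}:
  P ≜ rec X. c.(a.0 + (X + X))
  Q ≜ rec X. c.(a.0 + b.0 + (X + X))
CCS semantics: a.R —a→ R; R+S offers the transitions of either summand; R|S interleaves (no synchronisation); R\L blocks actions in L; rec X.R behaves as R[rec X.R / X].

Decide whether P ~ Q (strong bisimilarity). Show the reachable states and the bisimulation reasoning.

LTS(P): 3 reachable states
  u0 = rec X. c.(a.0 + (X + X)) has moves =c=> u1
  u1 = a.0 + ((rec X. c.(a.0 + (X + X))) + (rec X. c.(a.0 + (X + X)))) has moves =a=> u2, =c=> u1
  u2 = 0 has moves ·
LTS(Q): 3 reachable states
  v0 = rec X. c.(a.0 + b.0 + (X + X)) has moves =c=> v1
  v1 = a.0 + b.0 + ((rec X. c.(a.0 + b.0 + (X + X))) + (rec X. c.(a.0 + b.0 + (X + X)))) has moves =a=> v2, =b=> v2, =c=> v1
  v2 = 0 has moves ·
Bisimilarity quotient blocks:
  B0 = {u0}
  B1 = {u1}
  B2 = {u2, v2}
  B3 = {v0}
  B4 = {v1}
u0 ∈ B0, v0 ∈ B3 → different blocks

NO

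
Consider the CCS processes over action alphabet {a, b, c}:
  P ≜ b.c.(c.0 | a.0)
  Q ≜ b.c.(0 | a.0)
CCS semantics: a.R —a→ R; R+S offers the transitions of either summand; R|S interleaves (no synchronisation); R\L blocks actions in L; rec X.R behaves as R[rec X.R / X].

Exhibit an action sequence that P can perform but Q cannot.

Reachable graph of P (6 states):
  u0 = b.c.(c.0 | a.0) has moves -b-> u1
  u1 = c.(c.0 | a.0) has moves -c-> u2
  u2 = c.0 | a.0 has moves -a-> u3, -c-> u4
  u3 = c.0 | 0 has moves -c-> u5
  u4 = 0 | a.0 has moves -a-> u5
  u5 = 0 | 0 has moves stopped
Reachable graph of Q (4 states):
  v0 = b.c.(0 | a.0) has moves -b-> v1
  v1 = c.(0 | a.0) has moves -c-> v2
  v2 = 0 | a.0 has moves -a-> v3
  v3 = 0 | 0 has moves stopped
Run σ = ⟨bcc⟩ on P: start {u0}
  step 1 (b): {u1}
  step 2 (c): {u2}
  step 3 (c): {u4}
  P completes σ.
Run σ = ⟨bcc⟩ on Q: start {v0}
  step 1 (b): {v1}
  step 2 (c): {v2}
  step 3 (c): ∅ (Q stuck)

bcc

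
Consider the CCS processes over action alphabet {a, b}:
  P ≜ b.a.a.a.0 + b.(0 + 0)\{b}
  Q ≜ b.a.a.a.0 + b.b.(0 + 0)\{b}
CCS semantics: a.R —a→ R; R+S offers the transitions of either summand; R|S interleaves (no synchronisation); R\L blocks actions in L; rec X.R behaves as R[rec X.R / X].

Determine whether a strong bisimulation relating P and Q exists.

NO

LTS(P): 6 reachable states
  u0 = b.a.a.a.0 + b.(0 + 0)\{b} has moves --b--▸ u1, --b--▸ u2
  u1 = (0 + 0)\{b} has moves (no moves)
  u2 = a.a.a.0 has moves --a--▸ u3
  u3 = a.a.0 has moves --a--▸ u4
  u4 = a.0 has moves --a--▸ u5
  u5 = 0 has moves (no moves)
LTS(Q): 7 reachable states
  v0 = b.a.a.a.0 + b.b.(0 + 0)\{b} has moves --b--▸ v1, --b--▸ v2
  v1 = a.a.a.0 has moves --a--▸ v3
  v2 = b.(0 + 0)\{b} has moves --b--▸ v4
  v3 = a.a.0 has moves --a--▸ v5
  v4 = (0 + 0)\{b} has moves (no moves)
  v5 = a.0 has moves --a--▸ v6
  v6 = 0 has moves (no moves)
Partition-refinement fixed point:
  B0 = {u0}
  B1 = {u2, v1}
  B2 = {u3, v3}
  B3 = {u4, v5}
  B4 = {u1, u5, v4, v6}
  B5 = {v0}
  B6 = {v2}
u0 ∈ B0, v0 ∈ B5 → different blocks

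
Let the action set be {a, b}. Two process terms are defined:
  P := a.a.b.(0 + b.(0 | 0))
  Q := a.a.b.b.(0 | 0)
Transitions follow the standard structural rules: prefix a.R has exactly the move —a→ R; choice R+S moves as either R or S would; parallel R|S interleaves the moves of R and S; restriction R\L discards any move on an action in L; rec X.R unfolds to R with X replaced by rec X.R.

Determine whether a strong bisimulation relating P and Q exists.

Reachable graph of P (5 states):
  p0 = a.a.b.(0 + b.(0 | 0)) :: ··a··> p1
  p1 = a.b.(0 + b.(0 | 0)) :: ··a··> p2
  p2 = b.(0 + b.(0 | 0)) :: ··b··> p3
  p3 = 0 + b.(0 | 0) :: ··b··> p4
  p4 = 0 | 0 :: deadlocked
Reachable graph of Q (5 states):
  q0 = a.a.b.b.(0 | 0) :: ··a··> q1
  q1 = a.b.b.(0 | 0) :: ··a··> q2
  q2 = b.b.(0 | 0) :: ··b··> q3
  q3 = b.(0 | 0) :: ··b··> q4
  q4 = 0 | 0 :: deadlocked
Partition-refinement fixed point:
  B0 = {p0, q0}
  B1 = {p1, q1}
  B2 = {p2, q2}
  B3 = {p3, q3}
  B4 = {p4, q4}
p0 ∈ B0, q0 ∈ B0 → same block

P ~ Q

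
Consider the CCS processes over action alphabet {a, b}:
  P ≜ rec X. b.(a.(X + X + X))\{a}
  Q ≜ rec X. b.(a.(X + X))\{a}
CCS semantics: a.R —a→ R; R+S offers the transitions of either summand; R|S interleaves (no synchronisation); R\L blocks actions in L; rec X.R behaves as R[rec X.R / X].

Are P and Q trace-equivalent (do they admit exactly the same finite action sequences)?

YES

P's transition system — 2 states:
  u0 = rec X. b.(a.(X + X + X))\{a} → —b→ u1
  u1 = (a.((rec X. b.(a.(X + X + X))\{a}) + (rec X. b.(a.(X + X + X))\{a}) + (rec X. b.(a.(X + X + X))\{a})))\{a} → ·
Q's transition system — 2 states:
  v0 = rec X. b.(a.(X + X))\{a} → —b→ v1
  v1 = (a.((rec X. b.(a.(X + X))\{a}) + (rec X. b.(a.(X + X))\{a})))\{a} → ·
Bisimilarity quotient blocks:
  B0 = {u0, v0}
  B1 = {u1, v1}
u0 ∈ B0, v0 ∈ B0 → same block
Bisimilar ⇒ trace-equivalent.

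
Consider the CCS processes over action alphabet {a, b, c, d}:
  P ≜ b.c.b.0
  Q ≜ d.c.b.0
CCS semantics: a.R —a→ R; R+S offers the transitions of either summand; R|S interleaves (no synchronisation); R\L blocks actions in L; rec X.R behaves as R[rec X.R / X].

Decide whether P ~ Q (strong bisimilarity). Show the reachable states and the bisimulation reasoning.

P ≁ Q

LTS(P): 4 reachable states
  s0 = b.c.b.0 :: --b--▸ s1
  s1 = c.b.0 :: --c--▸ s2
  s2 = b.0 :: --b--▸ s3
  s3 = 0 :: stopped
LTS(Q): 4 reachable states
  t0 = d.c.b.0 :: --d--▸ t1
  t1 = c.b.0 :: --c--▸ t2
  t2 = b.0 :: --b--▸ t3
  t3 = 0 :: stopped
Partition-refinement fixed point:
  B0 = {s0}
  B1 = {s1, t1}
  B2 = {s2, t2}
  B3 = {s3, t3}
  B4 = {t0}
s0 ∈ B0, t0 ∈ B4 → different blocks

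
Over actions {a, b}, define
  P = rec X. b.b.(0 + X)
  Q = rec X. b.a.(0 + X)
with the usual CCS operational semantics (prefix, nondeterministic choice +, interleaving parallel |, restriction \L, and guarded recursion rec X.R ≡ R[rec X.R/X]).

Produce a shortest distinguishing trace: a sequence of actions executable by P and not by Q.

bb

Reachable graph of P (3 states):
  s0 = rec X. b.b.(0 + X) | ··b··> s1
  s1 = b.(0 + (rec X. b.b.(0 + X))) | ··b··> s2
  s2 = 0 + (rec X. b.b.(0 + X)) | ··b··> s1
Reachable graph of Q (3 states):
  t0 = rec X. b.a.(0 + X) | ··b··> t1
  t1 = a.(0 + (rec X. b.a.(0 + X))) | ··a··> t2
  t2 = 0 + (rec X. b.a.(0 + X)) | ··b··> t1
Trace ⟨bb⟩ through P, begin at {s0}:
  after b @ step 1: {s1}
  after b @ step 2: {s2}
  — P admits the full trace.
Trace ⟨bb⟩ through Q, begin at {t0}:
  after b @ step 1: {t1}
  after b @ step 2: ∅ (Q stuck)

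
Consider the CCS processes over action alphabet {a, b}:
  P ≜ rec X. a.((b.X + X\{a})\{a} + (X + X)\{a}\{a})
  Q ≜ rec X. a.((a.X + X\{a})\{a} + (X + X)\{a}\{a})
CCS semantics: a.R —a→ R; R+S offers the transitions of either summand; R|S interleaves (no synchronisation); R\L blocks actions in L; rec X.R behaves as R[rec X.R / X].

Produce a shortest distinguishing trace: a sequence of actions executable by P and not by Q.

ab

LTS(P): 3 reachable states
  u0 = rec X. a.((b.X + X\{a})\{a} + (X + X)\{a}\{a}) → -a-> u1
  u1 = (b.(rec X. a.((b.X + X\{a})\{a} + (X + X)\{a}\{a})) + (rec X. a.((b.X + X\{a})\{a} + (X + X)\{a}\{a}))\{a})\{a} + ((rec X. a.((b.X + X\{a})\{a} + (X + X)\{a}\{a})) + (rec X. a.((b.X + X\{a})\{a} + (X + X)\{a}\{a})))\{a}\{a} → -b-> u2
  u2 = (rec X. a.((b.X + X\{a})\{a} + (X + X)\{a}\{a}))\{a} → ∅
LTS(Q): 2 reachable states
  v0 = rec X. a.((a.X + X\{a})\{a} + (X + X)\{a}\{a}) → -a-> v1
  v1 = (a.(rec X. a.((a.X + X\{a})\{a} + (X + X)\{a}\{a})) + (rec X. a.((a.X + X\{a})\{a} + (X + X)\{a}\{a}))\{a})\{a} + ((rec X. a.((a.X + X\{a})\{a} + (X + X)\{a}\{a})) + (rec X. a.((a.X + X\{a})\{a} + (X + X)\{a}\{a})))\{a}\{a} → ∅
Run σ = ⟨ab⟩ on P: start {u0}
  after a @ step 1: {u1}
  after b @ step 2: {u2}
  ✓ P
Run σ = ⟨ab⟩ on Q: start {v0}
  after a @ step 1: {v1}
  after b @ step 2: no successor for Q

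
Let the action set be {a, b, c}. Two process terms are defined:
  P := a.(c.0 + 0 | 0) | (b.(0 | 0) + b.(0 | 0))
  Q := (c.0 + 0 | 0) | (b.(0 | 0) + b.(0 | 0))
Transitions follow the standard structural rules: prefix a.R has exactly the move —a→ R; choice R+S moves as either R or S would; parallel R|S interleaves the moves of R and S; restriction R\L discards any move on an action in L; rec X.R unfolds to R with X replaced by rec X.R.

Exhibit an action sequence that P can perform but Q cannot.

a

LTS(P): 6 reachable states
  s0 = a.(c.0 + 0 | 0) | (b.(0 | 0) + b.(0 | 0)) has moves =a=> s1, =b=> s2
  s1 = (c.0 + 0 | 0) | (b.(0 | 0) + b.(0 | 0)) has moves =b=> s3, =c=> s4
  s2 = a.(c.0 + 0 | 0) | (0 | 0) has moves =a=> s3
  s3 = (c.0 + 0 | 0) | (0 | 0) has moves =c=> s5
  s4 = 0 | (b.(0 | 0) + b.(0 | 0)) has moves =b=> s5
  s5 = 0 | (0 | 0) has moves stopped
LTS(Q): 4 reachable states
  t0 = (c.0 + 0 | 0) | (b.(0 | 0) + b.(0 | 0)) has moves =b=> t1, =c=> t2
  t1 = (c.0 + 0 | 0) | (0 | 0) has moves =c=> t3
  t2 = 0 | (b.(0 | 0) + b.(0 | 0)) has moves =b=> t3
  t3 = 0 | (0 | 0) has moves stopped
Run σ = ⟨a⟩ on P: start {s0}
  after a @ step 1: {s1}
  P completes σ.
Run σ = ⟨a⟩ on Q: start {t0}
  after a @ step 1: no successor for Q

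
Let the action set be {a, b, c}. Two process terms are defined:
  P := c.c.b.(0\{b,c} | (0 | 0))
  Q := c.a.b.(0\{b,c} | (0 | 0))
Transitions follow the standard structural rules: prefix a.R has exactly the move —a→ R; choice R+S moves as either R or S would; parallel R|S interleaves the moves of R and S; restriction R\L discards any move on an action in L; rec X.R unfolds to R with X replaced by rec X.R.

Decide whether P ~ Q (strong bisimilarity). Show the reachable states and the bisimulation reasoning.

Reachable graph of P (4 states):
  p0 = c.c.b.(0\{b,c} | (0 | 0)) | =c=> p1
  p1 = c.b.(0\{b,c} | (0 | 0)) | =c=> p2
  p2 = b.(0\{b,c} | (0 | 0)) | =b=> p3
  p3 = 0\{b,c} | (0 | 0) | stopped
Reachable graph of Q (4 states):
  q0 = c.a.b.(0\{b,c} | (0 | 0)) | =c=> q1
  q1 = a.b.(0\{b,c} | (0 | 0)) | =a=> q2
  q2 = b.(0\{b,c} | (0 | 0)) | =b=> q3
  q3 = 0\{b,c} | (0 | 0) | stopped
Bisimilarity quotient blocks:
  B0 = {p0}
  B1 = {p1}
  B2 = {p2, q2}
  B3 = {p3, q3}
  B4 = {q0}
  B5 = {q1}
p0 ∈ B0, q0 ∈ B4 → different blocks

NO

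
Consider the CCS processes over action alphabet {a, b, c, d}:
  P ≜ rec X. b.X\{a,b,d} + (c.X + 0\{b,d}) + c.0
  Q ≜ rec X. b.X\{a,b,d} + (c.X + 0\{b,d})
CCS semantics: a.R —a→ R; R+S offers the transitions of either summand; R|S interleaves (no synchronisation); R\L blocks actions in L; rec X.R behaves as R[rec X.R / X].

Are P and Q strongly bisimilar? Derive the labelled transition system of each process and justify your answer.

LTS(P): 4 reachable states
  p0 = rec X. b.X\{a,b,d} + (c.X + 0\{b,d}) + c.0 :: —b→ p1, —c→ p0, —c→ p2
  p1 = (rec X. b.X\{a,b,d} + (c.X + 0\{b,d}) + c.0)\{a,b,d} :: —c→ p1, —c→ p3
  p2 = 0 :: ·
  p3 = 0\{a,b,d} :: ·
LTS(Q): 2 reachable states
  q0 = rec X. b.X\{a,b,d} + (c.X + 0\{b,d}) :: —b→ q1, —c→ q0
  q1 = (rec X. b.X\{a,b,d} + (c.X + 0\{b,d}))\{a,b,d} :: —c→ q1
Partition-refinement fixed point:
  B0 = {p0}
  B1 = {p1}
  B2 = {p2, p3}
  B3 = {q0}
  B4 = {q1}
p0 ∈ B0, q0 ∈ B3 → different blocks

NO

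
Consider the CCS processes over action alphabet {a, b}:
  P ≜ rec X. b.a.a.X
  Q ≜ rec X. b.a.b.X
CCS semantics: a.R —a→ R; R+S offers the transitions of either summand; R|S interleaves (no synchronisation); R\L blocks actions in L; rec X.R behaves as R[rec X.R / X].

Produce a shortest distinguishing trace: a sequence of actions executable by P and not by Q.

baa

Reachable graph of P (3 states):
  m0 = rec X. b.a.a.X → ··b··> m1
  m1 = a.a.(rec X. b.a.a.X) → ··a··> m2
  m2 = a.(rec X. b.a.a.X) → ··a··> m0
Reachable graph of Q (3 states):
  n0 = rec X. b.a.b.X → ··b··> n1
  n1 = a.b.(rec X. b.a.b.X) → ··a··> n2
  n2 = b.(rec X. b.a.b.X) → ··b··> n0
Executing baa from P (initial set {m0}):
  [1] b ⇒ {m1}
  [2] a ⇒ {m2}
  [3] a ⇒ {m0}
  ✓ P
Executing baa from Q (initial set {n0}):
  [1] b ⇒ {n1}
  [2] a ⇒ {n2}
  [3] a ⇒ no successor for Q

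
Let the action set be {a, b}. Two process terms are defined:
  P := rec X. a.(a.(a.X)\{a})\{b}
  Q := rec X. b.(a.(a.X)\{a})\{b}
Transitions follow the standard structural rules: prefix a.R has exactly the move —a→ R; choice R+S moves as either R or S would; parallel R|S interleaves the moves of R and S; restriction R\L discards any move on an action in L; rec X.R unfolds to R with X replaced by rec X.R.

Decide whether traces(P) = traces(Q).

NO — witness ⟨a⟩

P's transition system — 3 states:
  m0 = rec X. a.(a.(a.X)\{a})\{b} has moves —a→ m1
  m1 = (a.(a.(rec X. a.(a.(a.X)\{a})\{b}))\{a})\{b} has moves —a→ m2
  m2 = (a.(rec X. a.(a.(a.X)\{a})\{b}))\{a}\{b} has moves deadlocked
Q's transition system — 3 states:
  n0 = rec X. b.(a.(a.X)\{a})\{b} has moves —b→ n1
  n1 = (a.(a.(rec X. b.(a.(a.X)\{a})\{b}))\{a})\{b} has moves —a→ n2
  n2 = (a.(rec X. b.(a.(a.X)\{a})\{b}))\{a}\{b} has moves deadlocked
Executing a from P (initial set {m0}):
  [1] a ⇒ {m1}
  P completes σ.
Executing a from Q (initial set {n0}):
  [1] a ⇒ ∅ (Q stuck)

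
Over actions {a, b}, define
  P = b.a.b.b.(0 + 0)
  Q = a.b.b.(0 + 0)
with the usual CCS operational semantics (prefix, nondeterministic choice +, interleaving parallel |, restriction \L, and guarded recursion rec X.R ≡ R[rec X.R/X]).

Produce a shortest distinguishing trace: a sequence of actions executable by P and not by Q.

Reachable graph of P (5 states):
  m0 = b.a.b.b.(0 + 0) :: —b→ m1
  m1 = a.b.b.(0 + 0) :: —a→ m2
  m2 = b.b.(0 + 0) :: —b→ m3
  m3 = b.(0 + 0) :: —b→ m4
  m4 = 0 + 0 :: ·
Reachable graph of Q (4 states):
  n0 = a.b.b.(0 + 0) :: —a→ n1
  n1 = b.b.(0 + 0) :: —b→ n2
  n2 = b.(0 + 0) :: —b→ n3
  n3 = 0 + 0 :: ·
Executing b from P (initial set {m0}):
  step 1 (b): {m1}
  — P admits the full trace.
Executing b from Q (initial set {n0}):
  step 1 (b): ∅ (Q stuck)

b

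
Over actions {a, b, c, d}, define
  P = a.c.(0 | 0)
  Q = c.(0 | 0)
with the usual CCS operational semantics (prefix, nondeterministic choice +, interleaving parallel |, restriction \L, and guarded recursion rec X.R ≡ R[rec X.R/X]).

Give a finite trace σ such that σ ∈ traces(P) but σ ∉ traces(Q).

a

P's transition system — 3 states:
  m0 = a.c.(0 | 0) ⊢ -a-> m1
  m1 = c.(0 | 0) ⊢ -c-> m2
  m2 = 0 | 0 ⊢ deadlocked
Q's transition system — 2 states:
  n0 = c.(0 | 0) ⊢ -c-> n1
  n1 = 0 | 0 ⊢ deadlocked
Run σ = ⟨a⟩ on P: start {m0}
  step 1 (a): {m1}
  P completes σ.
Run σ = ⟨a⟩ on Q: start {n0}
  step 1 (a): ∅ (Q stuck)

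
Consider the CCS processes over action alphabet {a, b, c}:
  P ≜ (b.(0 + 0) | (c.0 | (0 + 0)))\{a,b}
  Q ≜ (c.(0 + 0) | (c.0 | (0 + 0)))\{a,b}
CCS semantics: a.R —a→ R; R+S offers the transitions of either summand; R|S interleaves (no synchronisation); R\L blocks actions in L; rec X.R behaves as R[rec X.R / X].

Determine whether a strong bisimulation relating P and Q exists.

Reachable graph of P (2 states):
  u0 = (b.(0 + 0) | (c.0 | (0 + 0)))\{a,b} | =c=> u1
  u1 = (b.(0 + 0) | (0 | (0 + 0)))\{a,b} | stopped
Reachable graph of Q (4 states):
  v0 = (c.(0 + 0) | (c.0 | (0 + 0)))\{a,b} | =c=> v1, =c=> v2
  v1 = ((0 + 0) | (c.0 | (0 + 0)))\{a,b} | =c=> v3
  v2 = (c.(0 + 0) | (0 | (0 + 0)))\{a,b} | =c=> v3
  v3 = ((0 + 0) | (0 | (0 + 0)))\{a,b} | stopped
Bisimilarity quotient blocks:
  B0 = {u0, v1, v2}
  B1 = {u1, v3}
  B2 = {v0}
u0 ∈ B0, v0 ∈ B2 → different blocks

not bisimilar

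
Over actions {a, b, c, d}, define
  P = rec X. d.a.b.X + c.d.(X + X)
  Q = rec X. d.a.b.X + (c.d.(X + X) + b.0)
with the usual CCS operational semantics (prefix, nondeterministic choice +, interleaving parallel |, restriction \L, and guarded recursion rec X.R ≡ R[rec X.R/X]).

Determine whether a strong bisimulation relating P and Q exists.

LTS(P): 5 reachable states
  u0 = rec X. d.a.b.X + c.d.(X + X) ⊢ =c=> u1, =d=> u2
  u1 = d.((rec X. d.a.b.X + c.d.(X + X)) + (rec X. d.a.b.X + c.d.(X + X))) ⊢ =d=> u3
  u2 = a.b.(rec X. d.a.b.X + c.d.(X + X)) ⊢ =a=> u4
  u3 = (rec X. d.a.b.X + c.d.(X + X)) + (rec X. d.a.b.X + c.d.(X + X)) ⊢ =c=> u1, =d=> u2
  u4 = b.(rec X. d.a.b.X + c.d.(X + X)) ⊢ =b=> u0
LTS(Q): 6 reachable states
  v0 = rec X. d.a.b.X + (c.d.(X + X) + b.0) ⊢ =b=> v1, =c=> v2, =d=> v3
  v1 = 0 ⊢ deadlocked
  v2 = d.((rec X. d.a.b.X + (c.d.(X + X) + b.0)) + (rec X. d.a.b.X + (c.d.(X + X) + b.0))) ⊢ =d=> v4
  v3 = a.b.(rec X. d.a.b.X + (c.d.(X + X) + b.0)) ⊢ =a=> v5
  v4 = (rec X. d.a.b.X + (c.d.(X + X) + b.0)) + (rec X. d.a.b.X + (c.d.(X + X) + b.0)) ⊢ =b=> v1, =c=> v2, =d=> v3
  v5 = b.(rec X. d.a.b.X + (c.d.(X + X) + b.0)) ⊢ =b=> v0
Partition-refinement fixed point:
  B0 = {u0, u3}
  B1 = {u1}
  B2 = {u2}
  B3 = {u4}
  B4 = {v0, v4}
  B5 = {v3}
  B6 = {v5}
  B7 = {v2}
  B8 = {v1}
u0 ∈ B0, v0 ∈ B4 → different blocks

not bisimilar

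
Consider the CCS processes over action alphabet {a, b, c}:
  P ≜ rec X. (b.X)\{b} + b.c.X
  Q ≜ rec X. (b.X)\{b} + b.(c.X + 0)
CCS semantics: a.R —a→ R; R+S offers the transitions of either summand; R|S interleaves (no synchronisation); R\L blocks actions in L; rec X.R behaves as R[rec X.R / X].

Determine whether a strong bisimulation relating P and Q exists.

P's transition system — 2 states:
  s0 = rec X. (b.X)\{b} + b.c.X has moves ··b··> s1
  s1 = c.(rec X. (b.X)\{b} + b.c.X) has moves ··c··> s0
Q's transition system — 2 states:
  t0 = rec X. (b.X)\{b} + b.(c.X + 0) has moves ··b··> t1
  t1 = c.(rec X. (b.X)\{b} + b.(c.X + 0)) + 0 has moves ··c··> t0
Partition-refinement fixed point:
  B0 = {s0, t0}
  B1 = {s1, t1}
s0 ∈ B0, t0 ∈ B0 → same block

P ~ Q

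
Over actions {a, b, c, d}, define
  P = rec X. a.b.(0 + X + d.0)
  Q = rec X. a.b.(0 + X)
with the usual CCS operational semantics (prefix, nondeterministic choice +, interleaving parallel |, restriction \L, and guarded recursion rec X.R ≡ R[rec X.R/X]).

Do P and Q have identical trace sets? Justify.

P's transition system — 4 states:
  m0 = rec X. a.b.(0 + X + d.0) | ··a··> m1
  m1 = b.(0 + (rec X. a.b.(0 + X + d.0)) + d.0) | ··b··> m2
  m2 = 0 + (rec X. a.b.(0 + X + d.0)) + d.0 | ··a··> m1, ··d··> m3
  m3 = 0 | stopped
Q's transition system — 3 states:
  n0 = rec X. a.b.(0 + X) | ··a··> n1
  n1 = b.(0 + (rec X. a.b.(0 + X))) | ··b··> n2
  n2 = 0 + (rec X. a.b.(0 + X)) | ··a··> n1
Run σ = ⟨abd⟩ on P: start {m0}
  step 1 (a): {m1}
  step 2 (b): {m2}
  step 3 (d): {m3}
  ✓ P
Run σ = ⟨abd⟩ on Q: start {n0}
  step 1 (a): {n1}
  step 2 (b): {n2}
  step 3 (d): no successor for Q

NO — witness ⟨abd⟩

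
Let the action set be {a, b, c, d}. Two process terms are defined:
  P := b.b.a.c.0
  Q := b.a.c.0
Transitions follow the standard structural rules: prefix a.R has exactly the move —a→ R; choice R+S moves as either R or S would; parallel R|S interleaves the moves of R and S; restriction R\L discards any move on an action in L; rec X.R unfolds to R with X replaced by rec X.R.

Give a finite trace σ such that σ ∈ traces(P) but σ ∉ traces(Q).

bb

LTS(P): 5 reachable states
  m0 = b.b.a.c.0 has moves —b→ m1
  m1 = b.a.c.0 has moves —b→ m2
  m2 = a.c.0 has moves —a→ m3
  m3 = c.0 has moves —c→ m4
  m4 = 0 has moves deadlocked
LTS(Q): 4 reachable states
  n0 = b.a.c.0 has moves —b→ n1
  n1 = a.c.0 has moves —a→ n2
  n2 = c.0 has moves —c→ n3
  n3 = 0 has moves deadlocked
Trace ⟨bb⟩ through P, begin at {m0}:
  after b @ step 1: {m1}
  after b @ step 2: {m2}
  ✓ P
Trace ⟨bb⟩ through Q, begin at {n0}:
  after b @ step 1: {n1}
  after b @ step 2: ∅  — Q cannot continue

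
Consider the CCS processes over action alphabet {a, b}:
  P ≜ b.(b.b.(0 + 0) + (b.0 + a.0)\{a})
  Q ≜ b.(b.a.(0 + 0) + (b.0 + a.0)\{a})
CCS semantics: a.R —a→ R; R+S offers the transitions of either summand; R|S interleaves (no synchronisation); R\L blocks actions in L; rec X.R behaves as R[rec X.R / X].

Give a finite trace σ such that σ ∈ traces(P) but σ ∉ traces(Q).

P's transition system — 5 states:
  m0 = b.(b.b.(0 + 0) + (b.0 + a.0)\{a}) | =b=> m1
  m1 = b.b.(0 + 0) + (b.0 + a.0)\{a} | =b=> m2, =b=> m3
  m2 = 0\{a} | ∅
  m3 = b.(0 + 0) | =b=> m4
  m4 = 0 + 0 | ∅
Q's transition system — 5 states:
  n0 = b.(b.a.(0 + 0) + (b.0 + a.0)\{a}) | =b=> n1
  n1 = b.a.(0 + 0) + (b.0 + a.0)\{a} | =b=> n2, =b=> n3
  n2 = 0\{a} | ∅
  n3 = a.(0 + 0) | =a=> n4
  n4 = 0 + 0 | ∅
Run σ = ⟨bbb⟩ on P: start {m0}
  [1] b ⇒ {m1}
  [2] b ⇒ {m2, m3}
  [3] b ⇒ {m4}
  P completes σ.
Run σ = ⟨bbb⟩ on Q: start {n0}
  [1] b ⇒ {n1}
  [2] b ⇒ {n2, n3}
  [3] b ⇒ ∅  — Q cannot continue

bbb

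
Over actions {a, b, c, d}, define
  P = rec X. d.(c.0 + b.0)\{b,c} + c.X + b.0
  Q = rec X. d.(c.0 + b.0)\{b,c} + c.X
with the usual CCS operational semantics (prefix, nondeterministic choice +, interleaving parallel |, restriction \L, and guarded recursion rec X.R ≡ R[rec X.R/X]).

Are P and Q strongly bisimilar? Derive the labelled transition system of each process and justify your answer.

not bisimilar

Reachable graph of P (3 states):
  u0 = rec X. d.(c.0 + b.0)\{b,c} + c.X + b.0 | —b→ u1, —c→ u0, —d→ u2
  u1 = 0 | (no moves)
  u2 = (c.0 + b.0)\{b,c} | (no moves)
Reachable graph of Q (2 states):
  v0 = rec X. d.(c.0 + b.0)\{b,c} + c.X | —c→ v0, —d→ v1
  v1 = (c.0 + b.0)\{b,c} | (no moves)
Partition-refinement fixed point:
  B0 = {u0}
  B1 = {u1, u2, v1}
  B2 = {v0}
u0 ∈ B0, v0 ∈ B2 → different blocks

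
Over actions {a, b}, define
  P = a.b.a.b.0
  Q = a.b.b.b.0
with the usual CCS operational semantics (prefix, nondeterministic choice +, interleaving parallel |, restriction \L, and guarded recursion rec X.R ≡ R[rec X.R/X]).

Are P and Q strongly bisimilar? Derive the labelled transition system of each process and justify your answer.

P ≁ Q

LTS(P): 5 reachable states
  p0 = a.b.a.b.0 → =a=> p1
  p1 = b.a.b.0 → =b=> p2
  p2 = a.b.0 → =a=> p3
  p3 = b.0 → =b=> p4
  p4 = 0 → deadlocked
LTS(Q): 5 reachable states
  q0 = a.b.b.b.0 → =a=> q1
  q1 = b.b.b.0 → =b=> q2
  q2 = b.b.0 → =b=> q3
  q3 = b.0 → =b=> q4
  q4 = 0 → deadlocked
Coarsest stable partition (strong bisimilarity classes):
  B0 = {p0}
  B1 = {p1}
  B2 = {p2}
  B3 = {p3, q3}
  B4 = {p4, q4}
  B5 = {q0}
  B6 = {q1}
  B7 = {q2}
p0 ∈ B0, q0 ∈ B5 → different blocks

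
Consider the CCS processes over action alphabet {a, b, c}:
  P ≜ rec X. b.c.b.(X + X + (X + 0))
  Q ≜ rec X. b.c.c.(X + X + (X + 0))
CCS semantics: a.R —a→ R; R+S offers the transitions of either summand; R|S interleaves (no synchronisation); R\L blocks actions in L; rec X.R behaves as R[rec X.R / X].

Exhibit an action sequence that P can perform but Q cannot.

bcb

Reachable graph of P (4 states):
  s0 = rec X. b.c.b.(X + X + (X + 0)) has moves -b-> s1
  s1 = c.b.((rec X. b.c.b.(X + X + (X + 0))) + (rec X. b.c.b.(X + X + (X + 0))) + ((rec X. b.c.b.(X + X + (X + 0))) + 0)) has moves -c-> s2
  s2 = b.((rec X. b.c.b.(X + X + (X + 0))) + (rec X. b.c.b.(X + X + (X + 0))) + ((rec X. b.c.b.(X + X + (X + 0))) + 0)) has moves -b-> s3
  s3 = (rec X. b.c.b.(X + X + (X + 0))) + (rec X. b.c.b.(X + X + (X + 0))) + ((rec X. b.c.b.(X + X + (X + 0))) + 0) has moves -b-> s1
Reachable graph of Q (4 states):
  t0 = rec X. b.c.c.(X + X + (X + 0)) has moves -b-> t1
  t1 = c.c.((rec X. b.c.c.(X + X + (X + 0))) + (rec X. b.c.c.(X + X + (X + 0))) + ((rec X. b.c.c.(X + X + (X + 0))) + 0)) has moves -c-> t2
  t2 = c.((rec X. b.c.c.(X + X + (X + 0))) + (rec X. b.c.c.(X + X + (X + 0))) + ((rec X. b.c.c.(X + X + (X + 0))) + 0)) has moves -c-> t3
  t3 = (rec X. b.c.c.(X + X + (X + 0))) + (rec X. b.c.c.(X + X + (X + 0))) + ((rec X. b.c.c.(X + X + (X + 0))) + 0) has moves -b-> t1
Executing bcb from P (initial set {s0}):
  [1] b ⇒ {s1}
  [2] c ⇒ {s2}
  [3] b ⇒ {s3}
  — P admits the full trace.
Executing bcb from Q (initial set {t0}):
  [1] b ⇒ {t1}
  [2] c ⇒ {t2}
  [3] b ⇒ ∅  — Q cannot continue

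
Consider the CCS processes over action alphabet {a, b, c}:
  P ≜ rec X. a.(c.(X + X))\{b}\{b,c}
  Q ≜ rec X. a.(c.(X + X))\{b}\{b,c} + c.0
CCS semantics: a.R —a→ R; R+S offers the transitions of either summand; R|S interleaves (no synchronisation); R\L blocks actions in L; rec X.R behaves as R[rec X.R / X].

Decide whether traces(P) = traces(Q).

NO — witness ⟨c⟩

Reachable graph of P (2 states):
  p0 = rec X. a.(c.(X + X))\{b}\{b,c} ⊢ =a=> p1
  p1 = (c.((rec X. a.(c.(X + X))\{b}\{b,c}) + (rec X. a.(c.(X + X))\{b}\{b,c})))\{b}\{b,c} ⊢ ∅
Reachable graph of Q (3 states):
  q0 = rec X. a.(c.(X + X))\{b}\{b,c} + c.0 ⊢ =a=> q1, =c=> q2
  q1 = (c.((rec X. a.(c.(X + X))\{b}\{b,c} + c.0) + (rec X. a.(c.(X + X))\{b}\{b,c} + c.0)))\{b}\{b,c} ⊢ ∅
  q2 = 0 ⊢ ∅
Trace ⟨c⟩ through Q, begin at {q0}:
  [1] c ⇒ {q2}
  ✓ Q
Trace ⟨c⟩ through P, begin at {p0}:
  [1] c ⇒ ∅ (P stuck)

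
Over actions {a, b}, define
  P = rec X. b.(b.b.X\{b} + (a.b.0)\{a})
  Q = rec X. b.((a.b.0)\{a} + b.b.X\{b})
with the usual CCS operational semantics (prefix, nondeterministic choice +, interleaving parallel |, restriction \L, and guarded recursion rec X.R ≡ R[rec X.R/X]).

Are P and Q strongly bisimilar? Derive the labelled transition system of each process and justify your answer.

Reachable graph of P (4 states):
  u0 = rec X. b.(b.b.X\{b} + (a.b.0)\{a}) :: —b→ u1
  u1 = b.b.(rec X. b.(b.b.X\{b} + (a.b.0)\{a}))\{b} + (a.b.0)\{a} :: —b→ u2
  u2 = b.(rec X. b.(b.b.X\{b} + (a.b.0)\{a}))\{b} :: —b→ u3
  u3 = (rec X. b.(b.b.X\{b} + (a.b.0)\{a}))\{b} :: ∅
Reachable graph of Q (4 states):
  v0 = rec X. b.((a.b.0)\{a} + b.b.X\{b}) :: —b→ v1
  v1 = (a.b.0)\{a} + b.b.(rec X. b.((a.b.0)\{a} + b.b.X\{b}))\{b} :: —b→ v2
  v2 = b.(rec X. b.((a.b.0)\{a} + b.b.X\{b}))\{b} :: —b→ v3
  v3 = (rec X. b.((a.b.0)\{a} + b.b.X\{b}))\{b} :: ∅
Partition-refinement fixed point:
  B0 = {u0, v0}
  B1 = {u1, v1}
  B2 = {u2, v2}
  B3 = {u3, v3}
u0 ∈ B0, v0 ∈ B0 → same block

P ~ Q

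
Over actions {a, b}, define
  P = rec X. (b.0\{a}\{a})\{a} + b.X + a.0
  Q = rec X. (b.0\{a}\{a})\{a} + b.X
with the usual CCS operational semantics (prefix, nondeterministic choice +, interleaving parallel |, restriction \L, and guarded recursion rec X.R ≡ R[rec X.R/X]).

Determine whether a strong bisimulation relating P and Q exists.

Reachable graph of P (3 states):
  p0 = rec X. (b.0\{a}\{a})\{a} + b.X + a.0 → --a--▸ p1, --b--▸ p0, --b--▸ p2
  p1 = 0 → stopped
  p2 = 0\{a}\{a}\{a} → stopped
Reachable graph of Q (2 states):
  q0 = rec X. (b.0\{a}\{a})\{a} + b.X → --b--▸ q0, --b--▸ q1
  q1 = 0\{a}\{a}\{a} → stopped
Bisimilarity quotient blocks:
  B0 = {p0}
  B1 = {p1, p2, q1}
  B2 = {q0}
p0 ∈ B0, q0 ∈ B2 → different blocks

NO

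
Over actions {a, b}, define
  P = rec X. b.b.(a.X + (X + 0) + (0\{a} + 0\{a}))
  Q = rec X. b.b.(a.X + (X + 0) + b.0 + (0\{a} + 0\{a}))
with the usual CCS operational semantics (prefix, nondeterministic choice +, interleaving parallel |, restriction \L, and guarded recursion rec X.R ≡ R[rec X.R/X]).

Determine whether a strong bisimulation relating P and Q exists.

NO

LTS(P): 3 reachable states
  m0 = rec X. b.b.(a.X + (X + 0) + (0\{a} + 0\{a})) → =b=> m1
  m1 = b.(a.(rec X. b.b.(a.X + (X + 0) + (0\{a} + 0\{a}))) + ((rec X. b.b.(a.X + (X + 0) + (0\{a} + 0\{a}))) + 0) + (0\{a} + 0\{a})) → =b=> m2
  m2 = a.(rec X. b.b.(a.X + (X + 0) + (0\{a} + 0\{a}))) + ((rec X. b.b.(a.X + (X + 0) + (0\{a} + 0\{a}))) + 0) + (0\{a} + 0\{a}) → =a=> m0, =b=> m1
LTS(Q): 4 reachable states
  n0 = rec X. b.b.(a.X + (X + 0) + b.0 + (0\{a} + 0\{a})) → =b=> n1
  n1 = b.(a.(rec X. b.b.(a.X + (X + 0) + b.0 + (0\{a} + 0\{a}))) + ((rec X. b.b.(a.X + (X + 0) + b.0 + (0\{a} + 0\{a}))) + 0) + b.0 + (0\{a} + 0\{a})) → =b=> n2
  n2 = a.(rec X. b.b.(a.X + (X + 0) + b.0 + (0\{a} + 0\{a}))) + ((rec X. b.b.(a.X + (X + 0) + b.0 + (0\{a} + 0\{a}))) + 0) + b.0 + (0\{a} + 0\{a}) → =a=> n0, =b=> n1, =b=> n3
  n3 = 0 → (no moves)
Bisimilarity quotient blocks:
  B0 = {m0}
  B1 = {m1}
  B2 = {m2}
  B3 = {n0}
  B4 = {n1}
  B5 = {n2}
  B6 = {n3}
m0 ∈ B0, n0 ∈ B3 → different blocks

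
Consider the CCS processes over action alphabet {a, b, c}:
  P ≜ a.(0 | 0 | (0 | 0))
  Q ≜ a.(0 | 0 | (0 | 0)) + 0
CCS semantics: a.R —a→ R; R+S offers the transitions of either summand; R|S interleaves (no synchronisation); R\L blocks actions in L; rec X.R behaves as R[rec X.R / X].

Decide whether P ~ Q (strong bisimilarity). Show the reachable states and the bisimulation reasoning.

LTS(P): 2 reachable states
  u0 = a.(0 | 0 | (0 | 0)) has moves =a=> u1
  u1 = 0 | 0 | (0 | 0) has moves stopped
LTS(Q): 2 reachable states
  v0 = a.(0 | 0 | (0 | 0)) + 0 has moves =a=> v1
  v1 = 0 | 0 | (0 | 0) has moves stopped
Coarsest stable partition (strong bisimilarity classes):
  B0 = {u0, v0}
  B1 = {u1, v1}
u0 ∈ B0, v0 ∈ B0 → same block

P ~ Q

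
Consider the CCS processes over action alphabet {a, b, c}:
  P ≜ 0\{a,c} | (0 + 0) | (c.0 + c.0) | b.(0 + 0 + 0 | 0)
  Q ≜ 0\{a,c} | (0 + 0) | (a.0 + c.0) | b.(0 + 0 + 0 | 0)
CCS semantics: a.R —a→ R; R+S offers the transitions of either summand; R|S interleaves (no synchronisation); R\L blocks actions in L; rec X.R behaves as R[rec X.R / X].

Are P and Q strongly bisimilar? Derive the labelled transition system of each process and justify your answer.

Reachable graph of P (4 states):
  s0 = 0\{a,c} | (0 + 0) | (c.0 + c.0) | b.(0 + 0 + 0 | 0) ⊢ =b=> s1, =c=> s2
  s1 = 0\{a,c} | (0 + 0) | (c.0 + c.0) | (0 + 0 + 0 | 0) ⊢ =c=> s3
  s2 = 0\{a,c} | (0 + 0) | 0 | b.(0 + 0 + 0 | 0) ⊢ =b=> s3
  s3 = 0\{a,c} | (0 + 0) | 0 | (0 + 0 + 0 | 0) ⊢ (no moves)
Reachable graph of Q (4 states):
  t0 = 0\{a,c} | (0 + 0) | (a.0 + c.0) | b.(0 + 0 + 0 | 0) ⊢ =a=> t1, =b=> t2, =c=> t1
  t1 = 0\{a,c} | (0 + 0) | 0 | b.(0 + 0 + 0 | 0) ⊢ =b=> t3
  t2 = 0\{a,c} | (0 + 0) | (a.0 + c.0) | (0 + 0 + 0 | 0) ⊢ =a=> t3, =c=> t3
  t3 = 0\{a,c} | (0 + 0) | 0 | (0 + 0 + 0 | 0) ⊢ (no moves)
Coarsest stable partition (strong bisimilarity classes):
  B0 = {s0}
  B1 = {s1}
  B2 = {s3, t3}
  B3 = {s2, t1}
  B4 = {t0}
  B5 = {t2}
s0 ∈ B0, t0 ∈ B4 → different blocks

not bisimilar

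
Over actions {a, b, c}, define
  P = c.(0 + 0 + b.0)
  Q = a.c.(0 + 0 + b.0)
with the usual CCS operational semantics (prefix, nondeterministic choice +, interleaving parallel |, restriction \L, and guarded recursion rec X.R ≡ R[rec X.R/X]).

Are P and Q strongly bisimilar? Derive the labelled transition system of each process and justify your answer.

P ≁ Q

LTS(P): 3 reachable states
  m0 = c.(0 + 0 + b.0) → —c→ m1
  m1 = 0 + 0 + b.0 → —b→ m2
  m2 = 0 → ∅
LTS(Q): 4 reachable states
  n0 = a.c.(0 + 0 + b.0) → —a→ n1
  n1 = c.(0 + 0 + b.0) → —c→ n2
  n2 = 0 + 0 + b.0 → —b→ n3
  n3 = 0 → ∅
Coarsest stable partition (strong bisimilarity classes):
  B0 = {m0, n1}
  B1 = {m1, n2}
  B2 = {m2, n3}
  B3 = {n0}
m0 ∈ B0, n0 ∈ B3 → different blocks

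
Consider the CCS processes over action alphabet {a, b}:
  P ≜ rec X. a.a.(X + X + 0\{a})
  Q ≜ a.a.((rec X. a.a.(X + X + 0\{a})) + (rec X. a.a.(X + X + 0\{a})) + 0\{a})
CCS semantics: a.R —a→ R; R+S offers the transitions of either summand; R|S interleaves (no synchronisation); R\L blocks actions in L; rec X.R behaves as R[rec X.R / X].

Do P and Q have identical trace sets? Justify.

Reachable graph of P (3 states):
  p0 = rec X. a.a.(X + X + 0\{a}) has moves —a→ p1
  p1 = a.((rec X. a.a.(X + X + 0\{a})) + (rec X. a.a.(X + X + 0\{a})) + 0\{a}) has moves —a→ p2
  p2 = (rec X. a.a.(X + X + 0\{a})) + (rec X. a.a.(X + X + 0\{a})) + 0\{a} has moves —a→ p1
Reachable graph of Q (3 states):
  q0 = a.a.((rec X. a.a.(X + X + 0\{a})) + (rec X. a.a.(X + X + 0\{a})) + 0\{a}) has moves —a→ q1
  q1 = a.((rec X. a.a.(X + X + 0\{a})) + (rec X. a.a.(X + X + 0\{a})) + 0\{a}) has moves —a→ q2
  q2 = (rec X. a.a.(X + X + 0\{a})) + (rec X. a.a.(X + X + 0\{a})) + 0\{a} has moves —a→ q1
Bisimilarity quotient blocks:
  B0 = {p0, p1, p2, q0, q1, q2}
p0 ∈ B0, q0 ∈ B0 → same block
Bisimilar ⇒ trace-equivalent.

YES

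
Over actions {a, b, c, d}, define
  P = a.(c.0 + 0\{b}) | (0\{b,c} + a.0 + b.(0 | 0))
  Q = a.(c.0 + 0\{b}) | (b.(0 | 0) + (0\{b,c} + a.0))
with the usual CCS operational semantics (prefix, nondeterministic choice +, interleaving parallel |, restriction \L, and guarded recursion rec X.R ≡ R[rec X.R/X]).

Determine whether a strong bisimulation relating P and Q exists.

Reachable graph of P (9 states):
  p0 = a.(c.0 + 0\{b}) | (0\{b,c} + a.0 + b.(0 | 0)) | ··a··> p1, ··a··> p2, ··b··> p3
  p1 = (c.0 + 0\{b}) | (0\{b,c} + a.0 + b.(0 | 0)) | ··a··> p4, ··b··> p5, ··c··> p6
  p2 = a.(c.0 + 0\{b}) | 0 | ··a··> p4
  p3 = a.(c.0 + 0\{b}) | (0 | 0) | ··a··> p5
  p4 = (c.0 + 0\{b}) | 0 | ··c··> p7
  p5 = (c.0 + 0\{b}) | (0 | 0) | ··c··> p8
  p6 = 0 | (0\{b,c} + a.0 + b.(0 | 0)) | ··a··> p7, ··b··> p8
  p7 = 0 | 0 | stopped
  p8 = 0 | (0 | 0) | stopped
Reachable graph of Q (9 states):
  q0 = a.(c.0 + 0\{b}) | (b.(0 | 0) + (0\{b,c} + a.0)) | ··a··> q1, ··a··> q2, ··b··> q3
  q1 = (c.0 + 0\{b}) | (b.(0 | 0) + (0\{b,c} + a.0)) | ··a··> q4, ··b··> q5, ··c··> q6
  q2 = a.(c.0 + 0\{b}) | 0 | ··a··> q4
  q3 = a.(c.0 + 0\{b}) | (0 | 0) | ··a··> q5
  q4 = (c.0 + 0\{b}) | 0 | ··c··> q7
  q5 = (c.0 + 0\{b}) | (0 | 0) | ··c··> q8
  q6 = 0 | (b.(0 | 0) + (0\{b,c} + a.0)) | ··a··> q7, ··b··> q8
  q7 = 0 | 0 | stopped
  q8 = 0 | (0 | 0) | stopped
Coarsest stable partition (strong bisimilarity classes):
  B0 = {p0, q0}
  B1 = {p2, p3, q2, q3}
  B2 = {p4, p5, q4, q5}
  B3 = {p7, p8, q7, q8}
  B4 = {p1, q1}
  B5 = {p6, q6}
p0 ∈ B0, q0 ∈ B0 → same block

P ~ Q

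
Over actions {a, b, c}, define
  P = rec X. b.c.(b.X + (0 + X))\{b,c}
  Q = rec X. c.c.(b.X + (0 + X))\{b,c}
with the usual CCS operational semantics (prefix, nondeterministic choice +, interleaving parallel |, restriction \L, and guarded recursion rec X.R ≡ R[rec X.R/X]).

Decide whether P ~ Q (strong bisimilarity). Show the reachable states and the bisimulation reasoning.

P's transition system — 3 states:
  m0 = rec X. b.c.(b.X + (0 + X))\{b,c} → ··b··> m1
  m1 = c.(b.(rec X. b.c.(b.X + (0 + X))\{b,c}) + (0 + (rec X. b.c.(b.X + (0 + X))\{b,c})))\{b,c} → ··c··> m2
  m2 = (b.(rec X. b.c.(b.X + (0 + X))\{b,c}) + (0 + (rec X. b.c.(b.X + (0 + X))\{b,c})))\{b,c} → stopped
Q's transition system — 3 states:
  n0 = rec X. c.c.(b.X + (0 + X))\{b,c} → ··c··> n1
  n1 = c.(b.(rec X. c.c.(b.X + (0 + X))\{b,c}) + (0 + (rec X. c.c.(b.X + (0 + X))\{b,c})))\{b,c} → ··c··> n2
  n2 = (b.(rec X. c.c.(b.X + (0 + X))\{b,c}) + (0 + (rec X. c.c.(b.X + (0 + X))\{b,c})))\{b,c} → stopped
Partition-refinement fixed point:
  B0 = {m0}
  B1 = {m1, n1}
  B2 = {m2, n2}
  B3 = {n0}
m0 ∈ B0, n0 ∈ B3 → different blocks

P ≁ Q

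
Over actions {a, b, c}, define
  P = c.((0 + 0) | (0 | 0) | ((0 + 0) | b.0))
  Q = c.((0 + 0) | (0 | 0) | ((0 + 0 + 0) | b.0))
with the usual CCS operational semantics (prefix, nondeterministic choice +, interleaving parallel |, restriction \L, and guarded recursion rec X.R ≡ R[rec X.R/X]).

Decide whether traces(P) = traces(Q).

trace-equivalent

LTS(P): 3 reachable states
  u0 = c.((0 + 0) | (0 | 0) | ((0 + 0) | b.0)) | =c=> u1
  u1 = (0 + 0) | (0 | 0) | ((0 + 0) | b.0) | =b=> u2
  u2 = (0 + 0) | (0 | 0) | ((0 + 0) | 0) | stopped
LTS(Q): 3 reachable states
  v0 = c.((0 + 0) | (0 | 0) | ((0 + 0 + 0) | b.0)) | =c=> v1
  v1 = (0 + 0) | (0 | 0) | ((0 + 0 + 0) | b.0) | =b=> v2
  v2 = (0 + 0) | (0 | 0) | ((0 + 0 + 0) | 0) | stopped
Coarsest stable partition (strong bisimilarity classes):
  B0 = {u0, v0}
  B1 = {u1, v1}
  B2 = {u2, v2}
u0 ∈ B0, v0 ∈ B0 → same block
Bisimilar ⇒ trace-equivalent.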